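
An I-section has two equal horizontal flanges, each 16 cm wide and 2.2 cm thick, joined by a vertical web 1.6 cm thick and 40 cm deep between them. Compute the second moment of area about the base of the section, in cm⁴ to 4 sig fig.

I_base ≈ 1.061 × 10⁵ cm⁴

Split into non-overlapping primitives; take the origin at the lower-left of the bounding box.
Bottom flange: 16 × 2.2, A = 35.2 cm², y = 1.1 cm, Ī = 14.1973 cm⁴.
Web: 1.6 × 40, A = 64 cm², y = 22.2 cm, Ī = 8533.33 cm⁴.
Top flange: 16 × 2.2, A = 35.2 cm², y = 43.3 cm, Ī = 14.1973 cm⁴.
Transfer each piece to the base of the section using Ī + A·d² with d = y − 0:
  bottom flange: d = 1.1 cm → contributes +56.7893 cm⁴
  web: d = 22.2 cm → contributes +40075.1 cm⁴
  top flange: d = 43.3 cm → contributes +66010.3 cm⁴
Total I = 106 142 cm⁴.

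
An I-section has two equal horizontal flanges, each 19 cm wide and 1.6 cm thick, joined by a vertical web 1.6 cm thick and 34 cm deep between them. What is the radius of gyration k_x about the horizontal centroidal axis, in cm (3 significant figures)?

Split into non-overlapping primitives; take the origin at the lower-left of the bounding box.
Bottom flange: 19 × 1.6, A = 30.4 cm², y = 0.8 cm, Ī = 6.4853 cm⁴.
Web: 1.6 × 34, A = 54.4 cm², y = 18.6 cm, Ī = 5240.5 cm⁴.
Top flange: 19 × 1.6, A = 30.4 cm², y = 36.4 cm, Ī = 6.4853 cm⁴.
By symmetry the centroid is at mid-height, ȳ = 18.6 cm.
Transfer each piece to the horizontal centroidal axis using Ī + A·d² with d = y − 18.6:
  bottom flange: d = -17.8 cm → contributes +9638.4 cm⁴
  web: d = 0 cm → contributes +5240.5 cm⁴
  top flange: d = 17.8 cm → contributes +9638.4 cm⁴
Total I = 24 517 cm⁴.
Radius of gyration: k = √(I/A) = √(24 517 / 115.2) = 14.589 cm.

k_x ≈ 14.6 cm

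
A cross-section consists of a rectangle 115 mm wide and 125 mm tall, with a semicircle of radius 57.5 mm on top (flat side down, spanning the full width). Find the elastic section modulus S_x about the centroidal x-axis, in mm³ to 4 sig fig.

Treat the section as a set of non-overlapping primitives; coordinates are from the bounding-box lower-left.
Rectangular body: 115 × 125, A = 14 375 mm², y = 62.5 mm, Ī = 18 717 448 mm⁴.
Semicircular cap: semicircle r = 57.5, A = 5193.45 mm², y = 149.404 mm, Ī = 1 199 785 mm⁴.
Centroid: ȳ = ΣA·y / ΣA = 85.5642 mm.
Transfer each piece to the centroidal x-axis using Ī + A·d² with d = y − 85.5642:
  rectangular body: d = -23.0642 mm → contributes +26 364 313 mm⁴
  semicircular cap: d = 63.8396 mm → contributes +22 365 636 mm⁴
Total I = 48 729 950 mm⁴.
Extreme fibre distance c = 96.9358 mm; S = I/c = 502 703 mm³.

S_x ≈ 5.027 × 10⁵ mm³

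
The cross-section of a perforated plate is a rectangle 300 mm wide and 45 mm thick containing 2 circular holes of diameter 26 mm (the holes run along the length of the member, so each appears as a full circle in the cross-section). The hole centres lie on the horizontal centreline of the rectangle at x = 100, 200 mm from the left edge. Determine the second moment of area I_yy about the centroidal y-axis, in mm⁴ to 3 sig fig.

I_yy ≈ 9.86 × 10⁷ mm⁴

Break the section into simple shapes (no overlaps), measuring from the bottom-left corner of the bounding box.
Plate: 300 × 45, A = 13 500 mm², x = 150 mm, Ī = 101 250 000 mm⁴.
Hole 1 (subtracted): ⌀26, A = 530.93 mm², x = 100 mm, Ī = 22 432 mm⁴.
Hole 2 (subtracted): ⌀26, A = 530.93 mm², x = 200 mm, Ī = 22 432 mm⁴.
By symmetry the centroid is at mid-width, x̄ = 150 mm.
Transfer each piece to the centroidal y-axis using Ī + A·d² with d = x − 150:
  plate: d = 0 mm → contributes +101 250 000 mm⁴
  hole 1: d = -50 mm → contributes −1 349 755 mm⁴
  hole 2: d = 50 mm → contributes −1 349 755 mm⁴
Total I = 98 550 491 mm⁴.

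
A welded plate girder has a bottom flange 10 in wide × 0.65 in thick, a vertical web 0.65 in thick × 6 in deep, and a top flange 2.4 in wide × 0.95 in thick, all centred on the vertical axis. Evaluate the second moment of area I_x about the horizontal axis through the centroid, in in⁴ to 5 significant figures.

Treat the section as a set of non-overlapping primitives; coordinates are from the bounding-box lower-left.
Bottom plate: 10 × 0.65, A = 6.5 in², y = 0.325 in, Ī = 0.2288542 in⁴.
Web plate: 0.65 × 6, A = 3.9 in², y = 3.65 in, Ī = 11.7 in⁴.
Top plate: 2.4 × 0.95, A = 2.28 in², y = 7.125 in, Ī = 0.171475 in⁴.
Centroid: ȳ = ΣA·y / ΣA = 2.570386 in.
Transfer each piece to the horizontal axis through the centroid using Ī + A·d² with d = y − 2.570386:
  bottom plate: d = -2.245386 in → contributes +33.0003 in⁴
  web plate: d = 1.079614 in → contributes +16.24571 in⁴
  top plate: d = 4.554614 in → contributes +47.46895 in⁴
Total I = 96.71495 in⁴.

I_x ≈ 96.715 in⁴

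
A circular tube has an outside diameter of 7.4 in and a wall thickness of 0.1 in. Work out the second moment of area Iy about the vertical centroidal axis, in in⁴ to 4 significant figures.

Iy ≈ 15.28 in⁴

Break the section into simple shapes (no overlaps), measuring from the bottom-left corner of the bounding box.
Outer circle: ⌀7.4, A = 43.0084 in², x = 3.7 in, Ī = 147.196 in⁴.
Bore (subtracted): ⌀7.2, A = 40.715 in², x = 3.7 in, Ī = 131.917 in⁴.
By symmetry the centroid is at mid-width, x̄ = 3.7 in.
All pieces are centred on the vertical centroidal axis, so I = ΣĪ (holes subtracted) = 15.2795 in⁴.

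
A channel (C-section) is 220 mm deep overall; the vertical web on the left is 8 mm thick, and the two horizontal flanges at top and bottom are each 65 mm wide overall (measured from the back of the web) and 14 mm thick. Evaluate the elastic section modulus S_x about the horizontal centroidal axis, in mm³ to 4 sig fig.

Break the section into simple shapes (no overlaps), measuring from the bottom-left corner of the bounding box.
Web: 8 × 220, A = 1 760 mm², y = 110 mm, Ī = 7 098 667 mm⁴.
Top flange (beyond web): 57 × 14, A = 798 mm², y = 213 mm, Ī = 13 034 mm⁴.
Bottom flange (beyond web): 57 × 14, A = 798 mm², y = 7 mm, Ī = 13 034 mm⁴.
By symmetry the centroid is at mid-height, ȳ = 110 mm.
Transfer each piece to the horizontal centroidal axis using Ī + A·d² with d = y − 110:
  web: d = 0 mm → contributes +7 098 667 mm⁴
  top flange (beyond web): d = 103 mm → contributes +8 479 016 mm⁴
  bottom flange (beyond web): d = -103 mm → contributes +8 479 016 mm⁴
Total I = 24 056 699 mm⁴.
Extreme fibre distance c = 110 mm; S = I/c = 218 697 mm³.

S_x ≈ 2.187 × 10⁵ mm³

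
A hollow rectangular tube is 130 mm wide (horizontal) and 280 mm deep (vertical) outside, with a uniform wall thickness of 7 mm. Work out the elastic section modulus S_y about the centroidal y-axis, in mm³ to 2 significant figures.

Treat the section as a set of non-overlapping primitives; coordinates are from the bounding-box lower-left.
Outer rectangle: 130 × 280, A = 36 400 mm², x = 65 mm, Ī = 51 263 333 mm⁴.
Inner void (subtracted): 116 × 266, A = 30 856 mm², x = 65 mm, Ī = 34 599 861 mm⁴.
By symmetry the centroid is at mid-width, x̄ = 65 mm.
All pieces are centred on the centroidal y-axis, so I = ΣĪ (holes subtracted) = 16 663 472 mm⁴.
Extreme fibre distance c = 65 mm; S = I/c = 256 361 mm³.

S_y ≈ 2.6 × 10⁵ mm³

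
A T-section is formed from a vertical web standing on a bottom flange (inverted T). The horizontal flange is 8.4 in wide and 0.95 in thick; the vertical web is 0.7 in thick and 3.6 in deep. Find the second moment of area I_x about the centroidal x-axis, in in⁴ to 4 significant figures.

I_x ≈ 13.23 in⁴

Decompose the section into non-overlapping parts with the origin at the bottom-left of its bounding rectangle.
Flange: 8.4 × 0.95, A = 7.98 in², y = 0.475 in, Ī = 0.600163 in⁴.
Web: 0.7 × 3.6, A = 2.52 in², y = 2.75 in, Ī = 2.7216 in⁴.
Centroid: ȳ = ΣA·y / ΣA = 1.021 in.
Transfer each piece to the centroidal x-axis using Ī + A·d² with d = y − 1.021:
  flange: d = -0.546 in → contributes +2.97913 in⁴
  web: d = 1.729 in → contributes +10.255 in⁴
Total I = 13.2341 in⁴.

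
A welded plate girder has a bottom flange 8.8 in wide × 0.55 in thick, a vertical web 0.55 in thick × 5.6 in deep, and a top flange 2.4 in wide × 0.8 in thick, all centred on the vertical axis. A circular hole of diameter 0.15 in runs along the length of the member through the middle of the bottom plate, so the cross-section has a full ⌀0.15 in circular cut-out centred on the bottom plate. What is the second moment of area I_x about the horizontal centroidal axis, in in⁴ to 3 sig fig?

I_x ≈ 65.9 in⁴

Break the section into simple shapes (no overlaps), measuring from the bottom-left corner of the bounding box.
Bottom plate: 8.8 × 0.55, A = 4.84 in², y = 0.275 in, Ī = 0.12201 in⁴.
Web plate: 0.55 × 5.6, A = 3.08 in², y = 3.35 in, Ī = 8.0491 in⁴.
Top plate: 2.4 × 0.8, A = 1.92 in², y = 6.55 in, Ī = 0.1024 in⁴.
Hole (subtracted): ⌀0.15, A = 0.017671 in², y = 0.275 in, Ī = 0.00002485 in⁴.
Centroid: ȳ = ΣA·y / ΣA = 2.4658 in.
Transfer each piece to the horizontal centroidal axis using Ī + A·d² with d = y − 2.4658:
  bottom plate: d = -2.1908 in → contributes +23.353 in⁴
  web plate: d = 0.88418 in → contributes +10.457 in⁴
  top plate: d = 4.0842 in → contributes +32.129 in⁴
  hole: d = -2.1908 in → contributes −0.084843 in⁴
Total I = 65.854 in⁴.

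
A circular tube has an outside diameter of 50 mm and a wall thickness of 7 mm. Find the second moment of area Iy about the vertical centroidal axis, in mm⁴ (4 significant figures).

Iy ≈ 2.243 × 10⁵ mm⁴

Split into non-overlapping primitives; take the origin at the lower-left of the bounding box.
Outer circle: ⌀50, A = 1963.5 mm², x = 25 mm, Ī = 306 796 mm⁴.
Bore (subtracted): ⌀36, A = 1017.88 mm², x = 25 mm, Ī = 82 448 mm⁴.
By symmetry the centroid is at mid-width, x̄ = 25 mm.
All pieces are centred on the vertical centroidal axis, so I = ΣĪ (holes subtracted) = 224 348 mm⁴.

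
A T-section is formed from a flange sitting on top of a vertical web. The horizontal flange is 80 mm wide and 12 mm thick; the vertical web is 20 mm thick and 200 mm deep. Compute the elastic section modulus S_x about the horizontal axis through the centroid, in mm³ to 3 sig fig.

Break the section into simple shapes (no overlaps), measuring from the bottom-left corner of the bounding box.
Flange: 80 × 12, A = 960 mm², y = 206 mm, Ī = 11 520 mm⁴.
Web: 20 × 200, A = 4 000 mm², y = 100 mm, Ī = 13 333 333 mm⁴.
Centroid: ȳ = ΣA·y / ΣA = 120.52 mm.
Transfer each piece to the horizontal axis through the centroid using Ī + A·d² with d = y − 120.52:
  flange: d = 85.484 mm → contributes +7 026 713 mm⁴
  web: d = -20.516 mm → contributes +15 016 980 mm⁴
Total I = 22 043 692 mm⁴.
Extreme fibre distance c = 120.52 mm; S = I/c = 182 911 mm³.

S_x ≈ 1.83 × 10⁵ mm³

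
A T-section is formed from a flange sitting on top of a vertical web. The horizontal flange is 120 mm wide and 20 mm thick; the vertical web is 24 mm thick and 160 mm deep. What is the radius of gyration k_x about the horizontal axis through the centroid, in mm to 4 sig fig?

k_x ≈ 56.95 mm

Treat the section as a set of non-overlapping primitives; coordinates are from the bounding-box lower-left.
Flange: 120 × 20, A = 2 400 mm², y = 170 mm, Ī = 80 000 mm⁴.
Web: 24 × 160, A = 3 840 mm², y = 80 mm, Ī = 8 192 000 mm⁴.
Centroid: ȳ = ΣA·y / ΣA = 114.615 mm.
Transfer each piece to the horizontal axis through the centroid using Ī + A·d² with d = y − 114.615:
  flange: d = 55.3846 mm → contributes +7 441 893 mm⁴
  web: d = -34.6154 mm → contributes +12 793 183 mm⁴
Total I = 20 235 077 mm⁴.
Radius of gyration: k = √(I/A) = √(20 235 077 / 6 240) = 56.9456 mm.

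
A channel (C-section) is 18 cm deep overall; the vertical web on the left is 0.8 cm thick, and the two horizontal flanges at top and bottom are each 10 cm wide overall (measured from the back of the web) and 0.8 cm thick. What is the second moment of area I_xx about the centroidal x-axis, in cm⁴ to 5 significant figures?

I_xx ≈ 1478.3 cm⁴

Treat the section as a set of non-overlapping primitives; coordinates are from the bounding-box lower-left.
Web: 0.8 × 18, A = 14.4 cm², y = 9 cm, Ī = 388.8 cm⁴.
Top flange (beyond web): 9.2 × 0.8, A = 7.36 cm², y = 17.6 cm, Ī = 0.3925333 cm⁴.
Bottom flange (beyond web): 9.2 × 0.8, A = 7.36 cm², y = 0.4 cm, Ī = 0.3925333 cm⁴.
By symmetry the centroid is at mid-height, ȳ = 9 cm.
Transfer each piece to the centroidal x-axis using Ī + A·d² with d = y − 9:
  web: d = 0 cm → contributes +388.8 cm⁴
  top flange (beyond web): d = 8.6 cm → contributes +544.7381 cm⁴
  bottom flange (beyond web): d = -8.6 cm → contributes +544.7381 cm⁴
Total I = 1478.276 cm⁴.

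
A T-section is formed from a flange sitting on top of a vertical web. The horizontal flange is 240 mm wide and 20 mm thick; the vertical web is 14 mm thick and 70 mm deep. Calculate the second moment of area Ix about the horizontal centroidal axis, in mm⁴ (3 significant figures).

Decompose the section into non-overlapping parts with the origin at the bottom-left of its bounding rectangle.
Flange: 240 × 20, A = 4 800 mm², y = 80 mm, Ī = 160 000 mm⁴.
Web: 14 × 70, A = 980 mm², y = 35 mm, Ī = 400 167 mm⁴.
Centroid: ȳ = ΣA·y / ΣA = 72.37 mm.
Transfer each piece to the horizontal centroidal axis using Ī + A·d² with d = y − 72.37:
  flange: d = 7.6298 mm → contributes +439 423 mm⁴
  web: d = -37.37 mm → contributes +1 768 771 mm⁴
Total I = 2 208 194 mm⁴.

Ix ≈ 2.21 × 10⁶ mm⁴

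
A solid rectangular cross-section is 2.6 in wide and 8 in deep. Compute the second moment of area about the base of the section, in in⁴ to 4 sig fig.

I_base ≈ 443.7 in⁴

The section: 2.6 × 8, A = 20.8 in², y = 4 in, Ī = 110.933 in⁴.
Transfer it to the bottom edge using Ī + A·d² with d = y − 0:
  the section: d = 4 in → contributes +443.733 in⁴
Total I = 443.733 in⁴.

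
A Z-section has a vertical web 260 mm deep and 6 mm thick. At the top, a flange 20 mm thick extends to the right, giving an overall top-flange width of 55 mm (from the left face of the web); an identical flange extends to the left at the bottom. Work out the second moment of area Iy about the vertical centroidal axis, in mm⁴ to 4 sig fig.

Split into non-overlapping primitives; take the origin at the lower-left of the bounding box.
Web: 6 × 260, A = 1 560 mm², x = 52 mm, Ī = 4 680 mm⁴.
Top flange (beyond web): 49 × 20, A = 980 mm², x = 79.5 mm, Ī = 196 082 mm⁴.
Bottom flange (beyond web): 49 × 20, A = 980 mm², x = 24.5 mm, Ī = 196 082 mm⁴.
Centroid: x̄ = ΣA·x / ΣA = 52 mm.
Transfer each piece to the vertical centroidal axis using Ī + A·d² with d = x − 52:
  web: d = 0 mm → contributes +4 680 mm⁴
  top flange (beyond web): d = 27.5 mm → contributes +937 207 mm⁴
  bottom flange (beyond web): d = -27.5 mm → contributes +937 207 mm⁴
Total I = 1 879 093 mm⁴.

Iy ≈ 1.879 × 10⁶ mm⁴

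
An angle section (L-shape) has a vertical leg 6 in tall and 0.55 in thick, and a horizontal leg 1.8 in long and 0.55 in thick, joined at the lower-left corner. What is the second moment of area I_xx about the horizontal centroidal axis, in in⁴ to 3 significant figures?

Decompose the section into non-overlapping parts with the origin at the bottom-left of its bounding rectangle.
Vertical leg: 0.55 × 6, A = 3.3 in², y = 3 in, Ī = 9.9 in⁴.
Horizontal leg (remainder): 1.25 × 0.55, A = 0.6875 in², y = 0.275 in, Ī = 0.017331 in⁴.
Centroid: ȳ = ΣA·y / ΣA = 2.5302 in.
Transfer each piece to the horizontal centroidal axis using Ī + A·d² with d = y − 2.5302:
  vertical leg: d = 0.46983 in → contributes +10.628 in⁴
  horizontal leg (remainder): d = -2.2552 in → contributes +3.5138 in⁴
Total I = 14.142 in⁴.

I_xx ≈ 14.1 in⁴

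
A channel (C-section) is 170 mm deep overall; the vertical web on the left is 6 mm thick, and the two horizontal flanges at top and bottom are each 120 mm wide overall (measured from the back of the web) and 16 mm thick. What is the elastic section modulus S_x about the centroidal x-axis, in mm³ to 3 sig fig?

Split into non-overlapping primitives; take the origin at the lower-left of the bounding box.
Web: 6 × 170, A = 1 020 mm², y = 85 mm, Ī = 2 456 500 mm⁴.
Top flange (beyond web): 114 × 16, A = 1 824 mm², y = 162 mm, Ī = 38 912 mm⁴.
Bottom flange (beyond web): 114 × 16, A = 1 824 mm², y = 8 mm, Ī = 38 912 mm⁴.
By symmetry the centroid is at mid-height, ȳ = 85 mm.
Transfer each piece to the centroidal x-axis using Ī + A·d² with d = y − 85:
  web: d = 0 mm → contributes +2 456 500 mm⁴
  top flange (beyond web): d = 77 mm → contributes +10 853 408 mm⁴
  bottom flange (beyond web): d = -77 mm → contributes +10 853 408 mm⁴
Total I = 24 163 316 mm⁴.
Extreme fibre distance c = 85 mm; S = I/c = 284 274 mm³.

S_x ≈ 2.84 × 10⁵ mm³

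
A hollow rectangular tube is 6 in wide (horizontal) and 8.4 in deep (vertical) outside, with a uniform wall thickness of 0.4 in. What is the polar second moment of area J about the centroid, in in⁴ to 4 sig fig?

Split into non-overlapping primitives; take the origin at the lower-left of the bounding box.
Outer rectangle: 6 × 8.4, A = 50.4 in², y = 4.2 in, Ī = 296.352 in⁴.
Inner void (subtracted): 5.2 × 7.6, A = 39.52 in², y = 4.2 in, Ī = 190.223 in⁴.
By symmetry the centroid is at mid-height, ȳ = 4.2 in.
All pieces are centred on the centroidal x-axis, so I = ΣĪ (holes subtracted) = 106.129 in⁴.
Repeating about the centroidal y-axis gives I_y = 62.1483 in⁴.
Polar second moment: J = I_x + I_y = 168.277 in⁴.

J ≈ 168.3 in⁴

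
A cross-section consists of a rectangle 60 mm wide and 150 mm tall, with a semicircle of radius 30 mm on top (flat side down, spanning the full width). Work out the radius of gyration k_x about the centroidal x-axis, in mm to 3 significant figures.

k_x ≈ 50.3 mm

Decompose the section into non-overlapping parts with the origin at the bottom-left of its bounding rectangle.
Rectangular body: 60 × 150, A = 9 000 mm², y = 75 mm, Ī = 16 875 000 mm⁴.
Semicircular cap: semicircle r = 30, A = 1413.7 mm², y = 162.73 mm, Ī = 88 903 mm⁴.
Centroid: ȳ = ΣA·y / ΣA = 86.91 mm.
Transfer each piece to the centroidal x-axis using Ī + A·d² with d = y − 86.91:
  rectangular body: d = -11.91 mm → contributes +18 151 661 mm⁴
  semicircular cap: d = 75.822 mm → contributes +8 216 382 mm⁴
Total I = 26 368 044 mm⁴.
Radius of gyration: k = √(I/A) = √(26 368 044 / 10 414) = 50.319 mm.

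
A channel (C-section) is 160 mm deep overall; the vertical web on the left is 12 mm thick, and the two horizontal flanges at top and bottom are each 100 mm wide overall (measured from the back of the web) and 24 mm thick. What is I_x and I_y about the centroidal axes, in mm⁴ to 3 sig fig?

Split into non-overlapping primitives; take the origin at the lower-left of the bounding box.
Web: 12 × 160, A = 1 920 mm², y = 80 mm, Ī = 4 096 000 mm⁴.
Top flange (beyond web): 88 × 24, A = 2 112 mm², y = 148 mm, Ī = 101 376 mm⁴.
Bottom flange (beyond web): 88 × 24, A = 2 112 mm², y = 12 mm, Ī = 101 376 mm⁴.
By symmetry the centroid is at mid-height, ȳ = 80 mm.
Transfer each piece to the centroidal x-axis using Ī + A·d² with d = y − 80:
  web: d = 0 mm → contributes +4 096 000 mm⁴
  top flange (beyond web): d = 68 mm → contributes +9 867 264 mm⁴
  bottom flange (beyond web): d = -68 mm → contributes +9 867 264 mm⁴
Total I = 23 830 528 mm⁴.
For the y-axis: x̄ = 40.375 mm.
Repeating about the centroidal y-axis gives I_y = 6 048 928 mm⁴.

I_x ≈ 2.38 × 10⁷ mm⁴, I_y ≈ 6.05 × 10⁶ mm⁴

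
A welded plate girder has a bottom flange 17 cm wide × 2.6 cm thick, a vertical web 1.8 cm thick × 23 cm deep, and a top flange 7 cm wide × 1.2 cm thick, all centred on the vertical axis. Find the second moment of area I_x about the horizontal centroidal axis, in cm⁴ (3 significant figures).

Decompose the section into non-overlapping parts with the origin at the bottom-left of its bounding rectangle.
Bottom plate: 17 × 2.6, A = 44.2 cm², y = 1.3 cm, Ī = 24.899 cm⁴.
Web plate: 1.8 × 23, A = 41.4 cm², y = 14.1 cm, Ī = 1825.1 cm⁴.
Top plate: 7 × 1.2, A = 8.4 cm², y = 26.2 cm, Ī = 1.008 cm⁴.
Centroid: ȳ = ΣA·y / ΣA = 9.1626 cm.
Transfer each piece to the horizontal centroidal axis using Ī + A·d² with d = y − 9.1626:
  bottom plate: d = -7.8626 cm → contributes +2757.3 cm⁴
  web plate: d = 4.9374 cm → contributes +2834.3 cm⁴
  top plate: d = 17.037 cm → contributes +2439.3 cm⁴
Total I = 8 031 cm⁴.

I_x ≈ 8030 cm⁴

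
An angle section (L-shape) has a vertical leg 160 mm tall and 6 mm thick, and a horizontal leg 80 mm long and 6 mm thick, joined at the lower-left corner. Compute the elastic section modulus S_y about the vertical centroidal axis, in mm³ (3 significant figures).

S_y ≈ 1.07 × 10⁴ mm³

Treat the section as a set of non-overlapping primitives; coordinates are from the bounding-box lower-left.
Vertical leg: 6 × 160, A = 960 mm², x = 3 mm, Ī = 2 880 mm⁴.
Horizontal leg (remainder): 74 × 6, A = 444 mm², x = 43 mm, Ī = 202 612 mm⁴.
Centroid: x̄ = ΣA·x / ΣA = 15.65 mm.
Transfer each piece to the vertical centroidal axis using Ī + A·d² with d = x − 15.65:
  vertical leg: d = -12.65 mm → contributes +156 491 mm⁴
  horizontal leg (remainder): d = 27.35 mm → contributes +534 744 mm⁴
Total I = 691 236 mm⁴.
Extreme fibre distance c = 64.35 mm; S = I/c = 10 742 mm³.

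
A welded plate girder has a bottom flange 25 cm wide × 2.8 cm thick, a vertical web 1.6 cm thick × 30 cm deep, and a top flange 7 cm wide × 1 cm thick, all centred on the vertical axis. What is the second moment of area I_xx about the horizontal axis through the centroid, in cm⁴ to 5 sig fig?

Treat the section as a set of non-overlapping primitives; coordinates are from the bounding-box lower-left.
Bottom plate: 25 × 2.8, A = 70 cm², y = 1.4 cm, Ī = 45.73333 cm⁴.
Web plate: 1.6 × 30, A = 48 cm², y = 17.8 cm, Ī = 3 600 cm⁴.
Top plate: 7 × 1, A = 7 cm², y = 33.3 cm, Ī = 0.5833333 cm⁴.
Centroid: ȳ = ΣA·y / ΣA = 9.484 cm.
Transfer each piece to the horizontal axis through the centroid using Ī + A·d² with d = y − 9.484:
  bottom plate: d = -8.084 cm → contributes +4620.307 cm⁴
  web plate: d = 8.316 cm → contributes +6919.481 cm⁴
  top plate: d = 23.816 cm → contributes +3970.996 cm⁴
Total I = 15510.78 cm⁴.

I_xx ≈ 1.5511 × 10⁴ cm⁴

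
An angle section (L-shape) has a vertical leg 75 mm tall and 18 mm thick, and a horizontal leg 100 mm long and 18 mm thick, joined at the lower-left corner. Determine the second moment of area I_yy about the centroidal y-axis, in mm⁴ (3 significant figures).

I_yy ≈ 2.63 × 10⁶ mm⁴

Decompose the section into non-overlapping parts with the origin at the bottom-left of its bounding rectangle.
Vertical leg: 18 × 75, A = 1 350 mm², x = 9 mm, Ī = 36 450 mm⁴.
Horizontal leg (remainder): 82 × 18, A = 1 476 mm², x = 59 mm, Ī = 827 052 mm⁴.
Centroid: x̄ = ΣA·x / ΣA = 35.115 mm.
Transfer each piece to the centroidal y-axis using Ī + A·d² with d = x − 35.115:
  vertical leg: d = -26.115 mm → contributes +957 116 mm⁴
  horizontal leg (remainder): d = 23.885 mm → contributes +1 669 125 mm⁴
Total I = 2 626 241 mm⁴.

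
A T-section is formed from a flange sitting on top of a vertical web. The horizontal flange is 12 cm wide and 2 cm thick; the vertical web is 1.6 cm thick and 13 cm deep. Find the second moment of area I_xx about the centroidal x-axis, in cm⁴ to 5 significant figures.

I_xx ≈ 927.72 cm⁴

Treat the section as a set of non-overlapping primitives; coordinates are from the bounding-box lower-left.
Flange: 12 × 2, A = 24 cm², y = 14 cm, Ī = 8 cm⁴.
Web: 1.6 × 13, A = 20.8 cm², y = 6.5 cm, Ī = 292.9333 cm⁴.
Centroid: ȳ = ΣA·y / ΣA = 10.51786 cm.
Transfer each piece to the centroidal x-axis using Ī + A·d² with d = y − 10.51786:
  flange: d = 3.482143 cm → contributes +299.0077 cm⁴
  web: d = -4.017857 cm → contributes +628.7114 cm⁴
Total I = 927.719 cm⁴.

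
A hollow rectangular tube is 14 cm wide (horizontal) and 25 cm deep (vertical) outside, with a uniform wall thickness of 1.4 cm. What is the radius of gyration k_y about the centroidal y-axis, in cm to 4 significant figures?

Break the section into simple shapes (no overlaps), measuring from the bottom-left corner of the bounding box.
Outer rectangle: 14 × 25, A = 350 cm², x = 7 cm, Ī = 5716.67 cm⁴.
Inner void (subtracted): 11.2 × 22.2, A = 248.64 cm², x = 7 cm, Ī = 2599.12 cm⁴.
By symmetry the centroid is at mid-width, x̄ = 7 cm.
All pieces are centred on the centroidal y-axis, so I = ΣĪ (holes subtracted) = 3117.55 cm⁴.
Radius of gyration: k = √(I/A) = √(3117.55 / 101.36) = 5.54592 cm.

k_y ≈ 5.546 cm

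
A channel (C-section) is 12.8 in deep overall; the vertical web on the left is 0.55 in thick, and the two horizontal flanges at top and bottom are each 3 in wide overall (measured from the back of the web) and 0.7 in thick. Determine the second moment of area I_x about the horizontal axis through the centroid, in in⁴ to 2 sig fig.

Break the section into simple shapes (no overlaps), measuring from the bottom-left corner of the bounding box.
Web: 0.55 × 12.8, A = 7.04 in², y = 6.4 in, Ī = 96.12 in⁴.
Top flange (beyond web): 2.45 × 0.7, A = 1.715 in², y = 12.45 in, Ī = 0.07003 in⁴.
Bottom flange (beyond web): 2.45 × 0.7, A = 1.715 in², y = 0.35 in, Ī = 0.07003 in⁴.
By symmetry the centroid is at mid-height, ȳ = 6.4 in.
Transfer each piece to the horizontal axis through the centroid using Ī + A·d² with d = y − 6.4:
  web: d = 0 in → contributes +96.12 in⁴
  top flange (beyond web): d = 6.05 in → contributes +62.84 in⁴
  bottom flange (beyond web): d = -6.05 in → contributes +62.84 in⁴
Total I = 221.8 in⁴.

I_x ≈ 220 in⁴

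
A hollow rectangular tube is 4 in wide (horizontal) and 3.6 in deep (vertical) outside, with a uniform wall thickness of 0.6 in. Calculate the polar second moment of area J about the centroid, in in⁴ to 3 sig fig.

Break the section into simple shapes (no overlaps), measuring from the bottom-left corner of the bounding box.
Outer rectangle: 4 × 3.6, A = 14.4 in², y = 1.8 in, Ī = 15.552 in⁴.
Inner void (subtracted): 2.8 × 2.4, A = 6.72 in², y = 1.8 in, Ī = 3.2256 in⁴.
By symmetry the centroid is at mid-height, ȳ = 1.8 in.
All pieces are centred on the centroidal x-axis, so I = ΣĪ (holes subtracted) = 12.326 in⁴.
Repeating about the centroidal y-axis gives I_y = 14.81 in⁴.
Polar second moment: J = I_x + I_y = 27.136 in⁴.

J ≈ 27.1 in⁴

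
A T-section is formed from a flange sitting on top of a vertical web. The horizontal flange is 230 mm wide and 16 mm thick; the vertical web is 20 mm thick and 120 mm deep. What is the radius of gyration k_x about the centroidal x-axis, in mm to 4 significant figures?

k_x ≈ 39.89 mm

Treat the section as a set of non-overlapping primitives; coordinates are from the bounding-box lower-left.
Flange: 230 × 16, A = 3 680 mm², y = 128 mm, Ī = 78506.7 mm⁴.
Web: 20 × 120, A = 2 400 mm², y = 60 mm, Ī = 2 880 000 mm⁴.
Centroid: ȳ = ΣA·y / ΣA = 101.158 mm.
Transfer each piece to the centroidal x-axis using Ī + A·d² with d = y − 101.158:
  flange: d = 26.8421 mm → contributes +2 729 942 mm⁴
  web: d = -41.1579 mm → contributes +6 945 534 mm⁴
Total I = 9 675 475 mm⁴.
Radius of gyration: k = √(I/A) = √(9 675 475 / 6 080) = 39.8919 mm.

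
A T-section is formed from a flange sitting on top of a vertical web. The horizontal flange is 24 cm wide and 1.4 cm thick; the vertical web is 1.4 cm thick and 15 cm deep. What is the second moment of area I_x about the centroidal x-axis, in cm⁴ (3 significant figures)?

Break the section into simple shapes (no overlaps), measuring from the bottom-left corner of the bounding box.
Flange: 24 × 1.4, A = 33.6 cm², y = 15.7 cm, Ī = 5.488 cm⁴.
Web: 1.4 × 15, A = 21 cm², y = 7.5 cm, Ī = 393.75 cm⁴.
Centroid: ȳ = ΣA·y / ΣA = 12.546 cm.
Transfer each piece to the centroidal x-axis using Ī + A·d² with d = y − 12.546:
  flange: d = 3.1538 cm → contributes +339.7 cm⁴
  web: d = -5.0462 cm → contributes +928.49 cm⁴
Total I = 1268.2 cm⁴.

I_x ≈ 1270 cm⁴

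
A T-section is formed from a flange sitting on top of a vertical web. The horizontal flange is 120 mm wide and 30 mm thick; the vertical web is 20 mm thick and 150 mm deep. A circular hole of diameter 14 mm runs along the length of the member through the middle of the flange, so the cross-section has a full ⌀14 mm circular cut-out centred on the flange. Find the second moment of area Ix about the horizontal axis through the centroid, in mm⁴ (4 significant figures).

Ix ≈ 1.888 × 10⁷ mm⁴

Decompose the section into non-overlapping parts with the origin at the bottom-left of its bounding rectangle.
Flange: 120 × 30, A = 3 600 mm², y = 165 mm, Ī = 270 000 mm⁴.
Web: 20 × 150, A = 3 000 mm², y = 75 mm, Ī = 5 625 000 mm⁴.
Hole (subtracted): ⌀14, A = 153.938 mm², y = 165 mm, Ī = 1885.74 mm⁴.
Centroid: ȳ = ΣA·y / ΣA = 123.114 mm.
Transfer each piece to the horizontal axis through the centroid using Ī + A·d² with d = y − 123.114:
  flange: d = 41.886 mm → contributes +6 585 985 mm⁴
  web: d = -48.114 mm → contributes +12 569 860 mm⁴
  hole: d = 41.886 mm → contributes −271 961 mm⁴
Total I = 18 883 884 mm⁴.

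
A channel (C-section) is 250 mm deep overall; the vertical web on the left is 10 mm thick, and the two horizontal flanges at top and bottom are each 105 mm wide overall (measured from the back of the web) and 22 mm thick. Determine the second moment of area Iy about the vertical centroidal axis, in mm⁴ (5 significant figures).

Iy ≈ 7.4763 × 10⁶ mm⁴

Treat the section as a set of non-overlapping primitives; coordinates are from the bounding-box lower-left.
Web: 10 × 250, A = 2 500 mm², x = 5 mm, Ī = 20833.33 mm⁴.
Top flange (beyond web): 95 × 22, A = 2 090 mm², x = 57.5 mm, Ī = 1 571 854 mm⁴.
Bottom flange (beyond web): 95 × 22, A = 2 090 mm², x = 57.5 mm, Ī = 1 571 854 mm⁴.
Centroid: x̄ = ΣA·x / ΣA = 37.8518 mm.
Transfer each piece to the vertical centroidal axis using Ī + A·d² with d = x − 37.8518:
  web: d = -32.8518 mm → contributes +2 718 935 mm⁴
  top flange (beyond web): d = 19.6482 mm → contributes +2 378 703 mm⁴
  bottom flange (beyond web): d = 19.6482 mm → contributes +2 378 703 mm⁴
Total I = 7 476 340 mm⁴.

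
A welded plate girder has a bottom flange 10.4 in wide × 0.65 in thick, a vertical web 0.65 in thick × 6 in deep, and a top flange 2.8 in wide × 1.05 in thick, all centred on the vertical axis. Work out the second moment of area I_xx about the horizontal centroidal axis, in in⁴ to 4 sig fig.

Split into non-overlapping primitives; take the origin at the lower-left of the bounding box.
Bottom plate: 10.4 × 0.65, A = 6.76 in², y = 0.325 in, Ī = 0.238008 in⁴.
Web plate: 0.65 × 6, A = 3.9 in², y = 3.65 in, Ī = 11.7 in⁴.
Top plate: 2.8 × 1.05, A = 2.94 in², y = 7.175 in, Ī = 0.270113 in⁴.
Centroid: ȳ = ΣA·y / ΣA = 2.7593 in.
Transfer each piece to the horizontal centroidal axis using Ī + A·d² with d = y − 2.7593:
  bottom plate: d = -2.4343 in → contributes +40.2966 in⁴
  web plate: d = 0.890699 in → contributes +14.794 in⁴
  top plate: d = 4.4157 in → contributes +57.5954 in⁴
Total I = 112.686 in⁴.

I_xx ≈ 112.7 in⁴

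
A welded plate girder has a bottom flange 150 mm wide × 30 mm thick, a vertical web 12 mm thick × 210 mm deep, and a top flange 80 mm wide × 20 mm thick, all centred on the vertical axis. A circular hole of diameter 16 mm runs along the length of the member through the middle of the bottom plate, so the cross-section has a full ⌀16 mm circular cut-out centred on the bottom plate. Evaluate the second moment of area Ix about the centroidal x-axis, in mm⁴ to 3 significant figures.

Split into non-overlapping primitives; take the origin at the lower-left of the bounding box.
Bottom plate: 150 × 30, A = 4 500 mm², y = 15 mm, Ī = 337 500 mm⁴.
Web plate: 12 × 210, A = 2 520 mm², y = 135 mm, Ī = 9 261 000 mm⁴.
Top plate: 80 × 20, A = 1 600 mm², y = 250 mm, Ī = 53 333 mm⁴.
Hole (subtracted): ⌀16, A = 201.06 mm², y = 15 mm, Ī = 3 217 mm⁴.
Centroid: ȳ = ΣA·y / ΣA = 95.58 mm.
Transfer each piece to the centroidal x-axis using Ī + A·d² with d = y − 95.58:
  bottom plate: d = -80.58 mm → contributes +29 556 784 mm⁴
  web plate: d = 39.42 mm → contributes +13 176 873 mm⁴
  top plate: d = 154.42 mm → contributes +38 206 076 mm⁴
  hole: d = -80.58 mm → contributes −1 308 747 mm⁴
Total I = 79 630 986 mm⁴.

Ix ≈ 7.96 × 10⁷ mm⁴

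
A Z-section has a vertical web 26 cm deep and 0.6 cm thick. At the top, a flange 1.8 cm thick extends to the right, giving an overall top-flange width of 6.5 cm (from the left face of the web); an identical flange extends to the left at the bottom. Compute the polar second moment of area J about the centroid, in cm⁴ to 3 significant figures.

Break the section into simple shapes (no overlaps), measuring from the bottom-left corner of the bounding box.
Web: 0.6 × 26, A = 15.6 cm², y = 13 cm, Ī = 878.8 cm⁴.
Top flange (beyond web): 5.9 × 1.8, A = 10.62 cm², y = 25.1 cm, Ī = 2.8674 cm⁴.
Bottom flange (beyond web): 5.9 × 1.8, A = 10.62 cm², y = 0.9 cm, Ī = 2.8674 cm⁴.
Centroid: ȳ = ΣA·y / ΣA = 13 cm.
Transfer each piece to the centroidal x-axis using Ī + A·d² with d = y − 13:
  web: d = 0 cm → contributes +878.8 cm⁴
  top flange (beyond web): d = 12.1 cm → contributes +1557.7 cm⁴
  bottom flange (beyond web): d = -12.1 cm → contributes +1557.7 cm⁴
Total I = 3994.3 cm⁴.
For the y-axis: x̄ = 6.2 cm.
Repeating about the centroidal y-axis gives I_y = 286.43 cm⁴.
Polar second moment: J = I_x + I_y = 4280.7 cm⁴.

J ≈ 4280 cm⁴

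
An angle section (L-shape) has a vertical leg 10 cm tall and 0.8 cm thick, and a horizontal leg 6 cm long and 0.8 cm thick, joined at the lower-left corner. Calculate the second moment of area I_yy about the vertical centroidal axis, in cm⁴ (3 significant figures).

Treat the section as a set of non-overlapping primitives; coordinates are from the bounding-box lower-left.
Vertical leg: 0.8 × 10, A = 8 cm², x = 0.4 cm, Ī = 0.42667 cm⁴.
Horizontal leg (remainder): 5.2 × 0.8, A = 4.16 cm², x = 3.4 cm, Ī = 9.3739 cm⁴.
Centroid: x̄ = ΣA·x / ΣA = 1.4263 cm.
Transfer each piece to the vertical centroidal axis using Ī + A·d² with d = x − 1.4263:
  vertical leg: d = -1.0263 cm → contributes +8.8533 cm⁴
  horizontal leg (remainder): d = 1.9737 cm → contributes +25.579 cm⁴
Total I = 34.432 cm⁴.

I_yy ≈ 34.4 cm⁴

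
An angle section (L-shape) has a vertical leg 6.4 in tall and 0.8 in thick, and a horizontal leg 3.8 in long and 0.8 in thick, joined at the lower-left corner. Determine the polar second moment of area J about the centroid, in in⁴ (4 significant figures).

Decompose the section into non-overlapping parts with the origin at the bottom-left of its bounding rectangle.
Vertical leg: 0.8 × 6.4, A = 5.12 in², y = 3.2 in, Ī = 17.4763 in⁴.
Horizontal leg (remainder): 3 × 0.8, A = 2.4 in², y = 0.4 in, Ī = 0.128 in⁴.
Centroid: ȳ = ΣA·y / ΣA = 2.30638 in.
Transfer each piece to the centroidal x-axis using Ī + A·d² with d = y − 2.30638:
  vertical leg: d = 0.893617 in → contributes +21.5648 in⁴
  horizontal leg (remainder): d = -1.90638 in → contributes +8.85031 in⁴
Total I = 30.4152 in⁴.
For the y-axis: x̄ = 1.00638 in.
Repeating about the centroidal y-axis gives I_y = 7.97196 in⁴.
Polar second moment: J = I_x + I_y = 38.3871 in⁴.

J ≈ 38.39 in⁴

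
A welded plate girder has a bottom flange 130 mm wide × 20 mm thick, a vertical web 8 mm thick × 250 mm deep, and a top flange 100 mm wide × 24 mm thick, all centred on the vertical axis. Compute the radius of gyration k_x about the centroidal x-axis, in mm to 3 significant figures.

Split into non-overlapping primitives; take the origin at the lower-left of the bounding box.
Bottom plate: 130 × 20, A = 2 600 mm², y = 10 mm, Ī = 86 667 mm⁴.
Web plate: 8 × 250, A = 2 000 mm², y = 145 mm, Ī = 10 416 667 mm⁴.
Top plate: 100 × 24, A = 2 400 mm², y = 282 mm, Ī = 115 200 mm⁴.
Centroid: ȳ = ΣA·y / ΣA = 141.83 mm.
Transfer each piece to the centroidal x-axis using Ī + A·d² with d = y − 141.83:
  bottom plate: d = -131.83 mm → contributes +45 271 475 mm⁴
  web plate: d = 3.1714 mm → contributes +10 436 783 mm⁴
  top plate: d = 140.17 mm → contributes +47 270 471 mm⁴
Total I = 102 978 728 mm⁴.
Radius of gyration: k = √(I/A) = √(102 978 728 / 7 000) = 121.29 mm.

k_x ≈ 121 mm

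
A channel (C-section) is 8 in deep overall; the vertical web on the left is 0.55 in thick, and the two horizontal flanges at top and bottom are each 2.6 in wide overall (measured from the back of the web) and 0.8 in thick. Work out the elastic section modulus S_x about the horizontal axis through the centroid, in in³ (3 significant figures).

S_x ≈ 16.5 in³

Break the section into simple shapes (no overlaps), measuring from the bottom-left corner of the bounding box.
Web: 0.55 × 8, A = 4.4 in², y = 4 in, Ī = 23.467 in⁴.
Top flange (beyond web): 2.05 × 0.8, A = 1.64 in², y = 7.6 in, Ī = 0.087467 in⁴.
Bottom flange (beyond web): 2.05 × 0.8, A = 1.64 in², y = 0.4 in, Ī = 0.087467 in⁴.
By symmetry the centroid is at mid-height, ȳ = 4 in.
Transfer each piece to the horizontal axis through the centroid using Ī + A·d² with d = y − 4:
  web: d = 0 in → contributes +23.467 in⁴
  top flange (beyond web): d = 3.6 in → contributes +21.342 in⁴
  bottom flange (beyond web): d = -3.6 in → contributes +21.342 in⁴
Total I = 66.15 in⁴.
Extreme fibre distance c = 4 in; S = I/c = 16.538 in³.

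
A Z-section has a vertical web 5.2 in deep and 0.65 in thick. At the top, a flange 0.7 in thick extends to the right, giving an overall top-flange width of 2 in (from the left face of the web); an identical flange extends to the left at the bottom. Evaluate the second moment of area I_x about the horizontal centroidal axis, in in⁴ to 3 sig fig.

Split into non-overlapping primitives; take the origin at the lower-left of the bounding box.
Web: 0.65 × 5.2, A = 3.38 in², y = 2.6 in, Ī = 7.6163 in⁴.
Top flange (beyond web): 1.35 × 0.7, A = 0.945 in², y = 4.85 in, Ī = 0.038588 in⁴.
Bottom flange (beyond web): 1.35 × 0.7, A = 0.945 in², y = 0.35 in, Ī = 0.038588 in⁴.
Centroid: ȳ = ΣA·y / ΣA = 2.6 in.
Transfer each piece to the horizontal centroidal axis using Ī + A·d² with d = y − 2.6:
  web: d = 0 in → contributes +7.6163 in⁴
  top flange (beyond web): d = 2.25 in → contributes +4.8227 in⁴
  bottom flange (beyond web): d = -2.25 in → contributes +4.8227 in⁴
Total I = 17.262 in⁴.

I_x ≈ 17.3 in⁴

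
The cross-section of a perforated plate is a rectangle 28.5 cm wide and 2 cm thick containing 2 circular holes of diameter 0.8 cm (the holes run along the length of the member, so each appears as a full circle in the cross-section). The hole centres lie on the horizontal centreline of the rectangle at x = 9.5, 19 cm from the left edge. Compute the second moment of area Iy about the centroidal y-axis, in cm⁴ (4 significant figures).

Break the section into simple shapes (no overlaps), measuring from the bottom-left corner of the bounding box.
Plate: 28.5 × 2, A = 57 cm², x = 14.25 cm, Ī = 3858.19 cm⁴.
Hole 1 (subtracted): ⌀0.8, A = 0.502655 cm², x = 9.5 cm, Ī = 0.0201062 cm⁴.
Hole 2 (subtracted): ⌀0.8, A = 0.502655 cm², x = 19 cm, Ī = 0.0201062 cm⁴.
By symmetry the centroid is at mid-width, x̄ = 14.25 cm.
Transfer each piece to the centroidal y-axis using Ī + A·d² with d = x − 14.25:
  plate: d = 0 cm → contributes +3858.19 cm⁴
  hole 1: d = -4.75 cm → contributes −11.3613 cm⁴
  hole 2: d = 4.75 cm → contributes −11.3613 cm⁴
Total I = 3835.46 cm⁴.

Iy ≈ 3835 cm⁴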